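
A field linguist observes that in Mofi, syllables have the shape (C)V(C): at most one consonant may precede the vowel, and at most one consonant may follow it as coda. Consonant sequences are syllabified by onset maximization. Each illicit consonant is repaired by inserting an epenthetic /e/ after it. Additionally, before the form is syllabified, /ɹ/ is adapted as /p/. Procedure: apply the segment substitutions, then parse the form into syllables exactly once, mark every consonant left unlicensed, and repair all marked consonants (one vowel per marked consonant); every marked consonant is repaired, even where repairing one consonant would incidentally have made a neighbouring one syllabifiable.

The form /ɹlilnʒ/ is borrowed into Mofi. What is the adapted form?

Substitution: /ɹ/ → /p/, giving /plilnʒ/.
Syllabifying with onset maximization leaves /p/, /n/, /ʒ/ stranded (at most one coda consonant is licensed; onsets are limited to one consonant).
Each unlicensed consonant becomes the onset of a new syllable: /p/ → /pe/, /n/ → /ne/, /ʒ/ → /ʒe/.

pelilneʒe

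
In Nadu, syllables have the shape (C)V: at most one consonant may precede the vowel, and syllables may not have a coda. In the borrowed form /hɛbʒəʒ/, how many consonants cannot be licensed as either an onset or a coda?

2

Under (C)V, the unsyllabifiable consonants are /b/, /ʒ/ (no codas are permitted; onsets are limited to one consonant).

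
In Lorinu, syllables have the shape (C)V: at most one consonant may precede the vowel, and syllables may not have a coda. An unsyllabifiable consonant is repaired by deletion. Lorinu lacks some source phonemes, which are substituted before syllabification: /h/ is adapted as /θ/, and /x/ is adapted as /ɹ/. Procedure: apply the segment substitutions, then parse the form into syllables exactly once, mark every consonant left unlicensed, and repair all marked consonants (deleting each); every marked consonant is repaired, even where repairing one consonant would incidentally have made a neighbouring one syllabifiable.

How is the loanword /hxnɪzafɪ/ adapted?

nɪzafɪ

Substitution: /h/ → /θ/, /x/ → /ɹ/, giving /θɹnɪzafɪ/.
Syllabifying with onset maximization leaves /θ/, /ɹ/ stranded (no codas are permitted; onsets are limited to one consonant).
Deletion applies to /θ/, /ɹ/.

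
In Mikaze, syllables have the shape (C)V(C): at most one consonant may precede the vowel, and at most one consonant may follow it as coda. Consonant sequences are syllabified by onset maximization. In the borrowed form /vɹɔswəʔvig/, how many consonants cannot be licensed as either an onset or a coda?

Under (C)V(C), the unsyllabifiable consonants are /v/ (at most one coda consonant is licensed; onsets are limited to one consonant).

1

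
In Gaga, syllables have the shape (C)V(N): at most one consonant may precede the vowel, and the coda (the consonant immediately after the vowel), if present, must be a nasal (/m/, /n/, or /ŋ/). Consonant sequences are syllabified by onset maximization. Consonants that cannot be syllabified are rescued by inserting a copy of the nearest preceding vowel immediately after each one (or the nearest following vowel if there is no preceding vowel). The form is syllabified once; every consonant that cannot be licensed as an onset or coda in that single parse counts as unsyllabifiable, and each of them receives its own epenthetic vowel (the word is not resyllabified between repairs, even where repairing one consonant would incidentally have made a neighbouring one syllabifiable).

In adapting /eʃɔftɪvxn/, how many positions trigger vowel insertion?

4

The unsyllabifiable consonants are /f/, /v/, /x/, /n/; each receives one epenthetic vowel.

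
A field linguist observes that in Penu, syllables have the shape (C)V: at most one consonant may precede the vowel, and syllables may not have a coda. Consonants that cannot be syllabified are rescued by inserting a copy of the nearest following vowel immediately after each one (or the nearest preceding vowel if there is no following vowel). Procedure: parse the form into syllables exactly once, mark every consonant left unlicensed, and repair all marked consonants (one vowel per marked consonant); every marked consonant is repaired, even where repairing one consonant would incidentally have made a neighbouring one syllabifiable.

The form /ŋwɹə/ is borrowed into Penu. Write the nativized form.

Syllabifying with onset maximization leaves /ŋ/, /w/ stranded (no codas are permitted; onsets are limited to one consonant).
Epenthesis after each stranded consonant: /ŋ/ → /ŋə/, /w/ → /wə/.

ŋəwəɹə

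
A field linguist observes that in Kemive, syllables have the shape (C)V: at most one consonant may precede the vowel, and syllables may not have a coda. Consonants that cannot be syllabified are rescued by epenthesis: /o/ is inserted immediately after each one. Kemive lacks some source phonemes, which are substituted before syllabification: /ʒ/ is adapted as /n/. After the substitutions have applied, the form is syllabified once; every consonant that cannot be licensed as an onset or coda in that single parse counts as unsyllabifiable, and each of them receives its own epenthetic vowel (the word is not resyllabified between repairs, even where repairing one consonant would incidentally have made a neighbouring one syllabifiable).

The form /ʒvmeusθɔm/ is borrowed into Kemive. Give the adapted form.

novomeusoθɔmo

Substitution: /ʒ/ → /n/, giving /nvmeusθɔm/.
Syllabifying with onset maximization leaves /n/, /v/, /s/, /m/ stranded (no codas are permitted; onsets are limited to one consonant).
Each unlicensed consonant becomes the onset of a new syllable: /n/ → /no/, /v/ → /vo/, /s/ → /so/, /m/ → /mo/.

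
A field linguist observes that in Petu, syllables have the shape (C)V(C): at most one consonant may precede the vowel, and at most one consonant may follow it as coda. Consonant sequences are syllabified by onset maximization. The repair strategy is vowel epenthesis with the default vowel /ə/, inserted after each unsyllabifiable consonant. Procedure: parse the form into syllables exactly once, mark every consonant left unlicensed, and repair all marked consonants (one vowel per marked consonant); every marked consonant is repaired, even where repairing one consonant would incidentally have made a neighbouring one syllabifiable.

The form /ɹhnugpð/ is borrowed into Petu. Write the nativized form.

Under (C)V(C), the unsyllabifiable consonants are /ɹ/, /h/, /p/, /ð/ (at most one coda consonant is licensed; onsets are limited to one consonant).
Epenthesis after each stranded consonant: /ɹ/ → /ɹə/, /h/ → /hə/, /p/ → /pə/, /ð/ → /ðə/.

ɹəhənugpəðə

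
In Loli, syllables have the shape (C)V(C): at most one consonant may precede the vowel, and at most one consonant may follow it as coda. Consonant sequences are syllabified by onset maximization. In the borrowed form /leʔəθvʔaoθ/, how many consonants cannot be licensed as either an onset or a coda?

Syllabifying with onset maximization leaves /v/ stranded (at most one coda consonant is licensed; onsets are limited to one consonant).

1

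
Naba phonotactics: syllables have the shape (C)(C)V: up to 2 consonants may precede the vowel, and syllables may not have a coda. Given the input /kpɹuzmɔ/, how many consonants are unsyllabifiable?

1

Under (C)(C)V, the unsyllabifiable consonants are /k/ (no codas are permitted; onsets may contain at most 2 consonants).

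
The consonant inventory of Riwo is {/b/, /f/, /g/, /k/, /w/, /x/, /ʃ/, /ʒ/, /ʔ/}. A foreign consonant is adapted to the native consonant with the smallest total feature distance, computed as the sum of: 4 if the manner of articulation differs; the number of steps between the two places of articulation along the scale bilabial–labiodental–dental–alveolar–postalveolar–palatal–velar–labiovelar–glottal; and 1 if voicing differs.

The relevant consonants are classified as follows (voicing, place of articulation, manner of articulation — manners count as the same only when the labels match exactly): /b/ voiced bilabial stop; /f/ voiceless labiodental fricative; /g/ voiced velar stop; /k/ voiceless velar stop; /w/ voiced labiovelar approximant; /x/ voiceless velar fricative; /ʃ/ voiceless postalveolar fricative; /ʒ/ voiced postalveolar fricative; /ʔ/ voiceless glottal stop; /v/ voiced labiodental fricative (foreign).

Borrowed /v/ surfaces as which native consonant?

/f/ is closest: same manner (fricative), place distance 0 (labiodental→labiodental), voicing differs (+1); total 1. Next closest is /ʒ/ at distance 3.

f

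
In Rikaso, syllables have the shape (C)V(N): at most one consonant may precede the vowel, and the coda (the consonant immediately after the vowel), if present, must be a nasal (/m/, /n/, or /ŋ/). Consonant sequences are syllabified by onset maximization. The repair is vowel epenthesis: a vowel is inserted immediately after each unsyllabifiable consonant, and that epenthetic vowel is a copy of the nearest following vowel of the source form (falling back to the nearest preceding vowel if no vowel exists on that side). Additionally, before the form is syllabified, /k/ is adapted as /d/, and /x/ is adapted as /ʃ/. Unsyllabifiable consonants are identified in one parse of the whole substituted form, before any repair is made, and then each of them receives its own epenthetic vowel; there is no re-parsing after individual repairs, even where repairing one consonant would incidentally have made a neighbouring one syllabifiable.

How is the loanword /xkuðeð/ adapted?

ʃuduðeðe

Substitution: /x/ → /ʃ/, /k/ → /d/, giving /ʃduðeð/.
Under (C)V(N), the unsyllabifiable consonants are /ʃ/, /ð/ (only a nasal (/m/, /n/, or /ŋ/) is licensed in coda position; onsets are limited to one consonant).
Epenthesis after each stranded consonant: /ʃ/ → /ʃu/, /ð/ → /ðe/.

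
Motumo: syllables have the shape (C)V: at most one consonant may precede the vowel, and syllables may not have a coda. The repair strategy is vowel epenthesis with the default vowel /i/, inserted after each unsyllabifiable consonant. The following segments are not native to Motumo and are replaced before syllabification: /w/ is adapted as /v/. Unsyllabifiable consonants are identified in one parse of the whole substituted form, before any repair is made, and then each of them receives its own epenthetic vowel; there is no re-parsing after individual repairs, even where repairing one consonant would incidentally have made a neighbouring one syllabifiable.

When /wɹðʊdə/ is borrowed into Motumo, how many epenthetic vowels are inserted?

After substitution the input is /vɹðʊdə/.
The unsyllabifiable consonants are /v/, /ɹ/; each receives one epenthetic vowel.

2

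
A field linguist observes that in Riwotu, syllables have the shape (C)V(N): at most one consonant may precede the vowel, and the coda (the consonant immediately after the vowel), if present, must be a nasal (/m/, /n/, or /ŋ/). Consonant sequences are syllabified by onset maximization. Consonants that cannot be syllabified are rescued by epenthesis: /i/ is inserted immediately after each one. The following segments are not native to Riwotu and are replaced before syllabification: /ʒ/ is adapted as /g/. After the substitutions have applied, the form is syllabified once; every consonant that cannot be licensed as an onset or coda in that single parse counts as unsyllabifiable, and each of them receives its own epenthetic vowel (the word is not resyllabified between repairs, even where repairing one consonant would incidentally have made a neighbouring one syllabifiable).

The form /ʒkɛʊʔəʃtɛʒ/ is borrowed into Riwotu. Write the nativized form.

gikɛʊʔəʃitɛgi

Substitution: /ʒ/ → /g/, giving /gkɛʊʔəʃtɛg/.
The consonants /g/, /ʃ/, /g/ cannot be parsed into a legal (C)V(N) syllable (only a nasal (/m/, /n/, or /ŋ/) is licensed in coda position; onsets are limited to one consonant).
Each unlicensed consonant becomes the onset of a new syllable: /g/ → /gi/, /ʃ/ → /ʃi/, /g/ → /gi/.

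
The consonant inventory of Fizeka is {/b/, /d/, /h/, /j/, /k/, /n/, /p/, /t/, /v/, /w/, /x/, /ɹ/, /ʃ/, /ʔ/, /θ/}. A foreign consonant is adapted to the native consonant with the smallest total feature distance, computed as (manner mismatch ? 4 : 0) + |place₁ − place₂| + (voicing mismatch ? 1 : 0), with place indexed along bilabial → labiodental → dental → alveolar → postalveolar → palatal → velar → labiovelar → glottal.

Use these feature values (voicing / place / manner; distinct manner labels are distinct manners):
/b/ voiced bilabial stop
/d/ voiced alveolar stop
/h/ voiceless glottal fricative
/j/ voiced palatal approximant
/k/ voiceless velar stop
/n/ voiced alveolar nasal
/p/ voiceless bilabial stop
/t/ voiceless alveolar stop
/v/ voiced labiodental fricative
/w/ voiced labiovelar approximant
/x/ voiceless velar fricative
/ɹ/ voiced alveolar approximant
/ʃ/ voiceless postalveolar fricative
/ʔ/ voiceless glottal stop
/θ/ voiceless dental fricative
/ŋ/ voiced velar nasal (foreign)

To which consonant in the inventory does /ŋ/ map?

/n/ is closest: same manner (nasal), place distance 3 (velar→alveolar), same voicing; total 3. Next closest is /j/ at distance 5.

n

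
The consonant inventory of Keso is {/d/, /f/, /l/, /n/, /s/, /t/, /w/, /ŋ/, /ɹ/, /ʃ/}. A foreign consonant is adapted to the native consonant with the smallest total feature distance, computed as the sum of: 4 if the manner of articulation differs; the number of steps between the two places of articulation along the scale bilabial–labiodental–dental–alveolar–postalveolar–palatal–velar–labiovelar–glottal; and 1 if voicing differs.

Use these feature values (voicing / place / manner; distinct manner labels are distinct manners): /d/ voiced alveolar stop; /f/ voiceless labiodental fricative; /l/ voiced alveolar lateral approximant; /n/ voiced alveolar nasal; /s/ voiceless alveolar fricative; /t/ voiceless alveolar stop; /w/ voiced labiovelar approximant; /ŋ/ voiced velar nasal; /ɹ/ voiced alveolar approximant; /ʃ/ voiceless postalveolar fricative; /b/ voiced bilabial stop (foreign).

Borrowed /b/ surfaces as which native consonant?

d

/d/ is closest: same manner (stop), place distance 3 (bilabial→alveolar), same voicing; total 3. Next closest is /t/ at distance 4.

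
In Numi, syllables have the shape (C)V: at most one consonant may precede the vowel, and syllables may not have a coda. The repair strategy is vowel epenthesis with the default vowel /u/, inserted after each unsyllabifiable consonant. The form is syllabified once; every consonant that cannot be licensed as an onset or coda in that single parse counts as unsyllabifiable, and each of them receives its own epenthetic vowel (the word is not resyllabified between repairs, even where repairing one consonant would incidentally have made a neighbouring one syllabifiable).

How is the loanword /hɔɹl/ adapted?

hɔɹulu

The consonants /ɹ/, /l/ cannot be parsed into a legal (C)V syllable (no codas are permitted; onsets are limited to one consonant).
Epenthesis after each stranded consonant: /ɹ/ → /ɹu/, /l/ → /lu/.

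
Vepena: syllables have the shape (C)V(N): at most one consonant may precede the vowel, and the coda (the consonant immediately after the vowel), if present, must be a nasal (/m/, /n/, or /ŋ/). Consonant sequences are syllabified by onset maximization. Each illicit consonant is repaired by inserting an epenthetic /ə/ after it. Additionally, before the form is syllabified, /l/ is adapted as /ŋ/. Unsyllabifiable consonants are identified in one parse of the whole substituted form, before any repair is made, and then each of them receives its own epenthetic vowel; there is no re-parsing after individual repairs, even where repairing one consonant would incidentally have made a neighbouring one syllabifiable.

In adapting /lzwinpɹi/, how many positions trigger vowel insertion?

3

After substitution the input is /ŋzwinpɹi/.
The unsyllabifiable consonants are /ŋ/, /z/, /p/; each receives one epenthetic vowel.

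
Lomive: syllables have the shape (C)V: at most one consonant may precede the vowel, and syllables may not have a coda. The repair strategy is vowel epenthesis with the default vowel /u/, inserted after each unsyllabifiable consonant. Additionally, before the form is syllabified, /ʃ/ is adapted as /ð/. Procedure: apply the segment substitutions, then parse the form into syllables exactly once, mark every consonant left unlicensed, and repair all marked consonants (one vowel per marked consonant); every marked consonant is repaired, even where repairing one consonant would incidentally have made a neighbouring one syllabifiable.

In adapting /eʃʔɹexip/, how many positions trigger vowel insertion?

3

After substitution the input is /eðʔɹexip/.
The unsyllabifiable consonants are /ð/, /ʔ/, /p/; each receives one epenthetic vowel.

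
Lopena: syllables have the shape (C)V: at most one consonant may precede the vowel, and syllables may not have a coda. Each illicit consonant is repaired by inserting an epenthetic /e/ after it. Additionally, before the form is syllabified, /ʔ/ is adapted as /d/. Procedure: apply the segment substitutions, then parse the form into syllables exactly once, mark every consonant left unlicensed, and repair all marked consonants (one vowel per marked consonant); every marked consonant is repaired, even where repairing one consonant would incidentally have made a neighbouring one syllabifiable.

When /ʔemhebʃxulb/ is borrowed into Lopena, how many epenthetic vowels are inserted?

5

After substitution the input is /demhebʃxulb/.
The unsyllabifiable consonants are /m/, /b/, /ʃ/, /l/, /b/; each receives one epenthetic vowel.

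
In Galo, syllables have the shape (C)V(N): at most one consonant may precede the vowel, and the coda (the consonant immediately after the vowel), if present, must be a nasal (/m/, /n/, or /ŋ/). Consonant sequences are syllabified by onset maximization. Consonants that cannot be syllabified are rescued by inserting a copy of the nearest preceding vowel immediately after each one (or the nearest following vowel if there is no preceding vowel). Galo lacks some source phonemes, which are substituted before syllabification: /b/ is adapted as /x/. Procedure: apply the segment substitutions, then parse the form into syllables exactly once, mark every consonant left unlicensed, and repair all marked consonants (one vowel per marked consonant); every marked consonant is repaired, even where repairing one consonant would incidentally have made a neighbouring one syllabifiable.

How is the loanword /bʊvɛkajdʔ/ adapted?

Substitution: /b/ → /x/, giving /xʊvɛkajdʔ/.
Under (C)V(N), the unsyllabifiable consonants are /j/, /d/, /ʔ/ (only a nasal (/m/, /n/, or /ŋ/) is licensed in coda position; onsets are limited to one consonant).
Epenthesis after each stranded consonant: /j/ → /ja/, /d/ → /da/, /ʔ/ → /ʔa/.

xʊvɛkajadaʔa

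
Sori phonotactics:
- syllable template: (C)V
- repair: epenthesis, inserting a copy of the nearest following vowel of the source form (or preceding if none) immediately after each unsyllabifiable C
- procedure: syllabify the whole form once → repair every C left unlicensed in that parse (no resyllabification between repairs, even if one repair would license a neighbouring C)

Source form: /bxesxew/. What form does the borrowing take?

bexesexewe

Under (C)V, the unsyllabifiable consonants are /b/, /s/, /w/ (no codas are permitted; onsets are limited to one consonant).
Epenthesis after each stranded consonant: /b/ → /be/, /s/ → /se/, /w/ → /we/.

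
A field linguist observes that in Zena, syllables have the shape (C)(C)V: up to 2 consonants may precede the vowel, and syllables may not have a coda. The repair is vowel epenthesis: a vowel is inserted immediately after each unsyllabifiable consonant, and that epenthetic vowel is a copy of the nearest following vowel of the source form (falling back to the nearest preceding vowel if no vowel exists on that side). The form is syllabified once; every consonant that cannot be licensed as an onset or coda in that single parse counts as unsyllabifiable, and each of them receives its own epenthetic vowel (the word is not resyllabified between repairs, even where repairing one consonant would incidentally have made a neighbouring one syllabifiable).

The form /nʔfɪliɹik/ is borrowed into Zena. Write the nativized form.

nɪʔfɪliɹiki

Syllabifying with onset maximization leaves /n/, /k/ stranded (no codas are permitted; onsets may contain at most 2 consonants).
Each unlicensed consonant becomes the onset of a new syllable: /n/ → /nɪ/, /k/ → /ki/.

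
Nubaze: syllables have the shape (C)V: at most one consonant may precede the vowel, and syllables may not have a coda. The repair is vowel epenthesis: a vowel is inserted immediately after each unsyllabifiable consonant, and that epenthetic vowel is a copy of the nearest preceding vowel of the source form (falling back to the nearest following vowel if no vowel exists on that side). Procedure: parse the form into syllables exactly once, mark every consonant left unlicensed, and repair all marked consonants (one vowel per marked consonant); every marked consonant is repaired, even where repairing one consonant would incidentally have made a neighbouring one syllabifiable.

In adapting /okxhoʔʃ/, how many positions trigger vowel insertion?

4

The unsyllabifiable consonants are /k/, /x/, /ʔ/, /ʃ/; each receives one epenthetic vowel.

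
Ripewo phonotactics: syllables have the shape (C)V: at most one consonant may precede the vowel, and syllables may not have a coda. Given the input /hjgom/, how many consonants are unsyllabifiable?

3

Syllabifying with onset maximization leaves /h/, /j/, /m/ stranded (no codas are permitted; onsets are limited to one consonant).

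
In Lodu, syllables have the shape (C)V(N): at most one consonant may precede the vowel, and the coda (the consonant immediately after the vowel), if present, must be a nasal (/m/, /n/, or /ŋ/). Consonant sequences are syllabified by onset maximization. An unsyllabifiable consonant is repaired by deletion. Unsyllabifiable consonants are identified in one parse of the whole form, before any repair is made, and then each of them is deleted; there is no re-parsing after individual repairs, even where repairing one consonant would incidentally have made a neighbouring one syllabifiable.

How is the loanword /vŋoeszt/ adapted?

Syllabifying with onset maximization leaves /v/, /s/, /z/, /t/ stranded (only a nasal (/m/, /n/, or /ŋ/) is licensed in coda position; onsets are limited to one consonant).
Each unlicensed consonant is deleted: /v/, /s/, /z/, /t/.

ŋoe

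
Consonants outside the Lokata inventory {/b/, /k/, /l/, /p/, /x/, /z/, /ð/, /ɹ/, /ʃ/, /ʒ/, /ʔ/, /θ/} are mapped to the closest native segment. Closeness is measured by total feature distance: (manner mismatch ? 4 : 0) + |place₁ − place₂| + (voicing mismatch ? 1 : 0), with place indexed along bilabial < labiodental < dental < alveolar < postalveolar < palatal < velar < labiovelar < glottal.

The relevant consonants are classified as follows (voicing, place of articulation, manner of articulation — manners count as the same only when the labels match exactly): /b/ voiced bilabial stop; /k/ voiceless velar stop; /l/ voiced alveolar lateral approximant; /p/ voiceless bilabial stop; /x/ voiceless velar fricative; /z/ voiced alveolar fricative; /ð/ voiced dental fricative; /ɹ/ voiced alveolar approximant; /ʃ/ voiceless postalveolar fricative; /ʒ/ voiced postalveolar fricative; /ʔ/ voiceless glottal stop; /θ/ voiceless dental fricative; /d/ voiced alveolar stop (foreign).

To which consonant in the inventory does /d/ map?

b

/b/ is closest: same manner (stop), place distance 3 (alveolar→bilabial), same voicing; total 3. Next closest is /k/ at distance 4.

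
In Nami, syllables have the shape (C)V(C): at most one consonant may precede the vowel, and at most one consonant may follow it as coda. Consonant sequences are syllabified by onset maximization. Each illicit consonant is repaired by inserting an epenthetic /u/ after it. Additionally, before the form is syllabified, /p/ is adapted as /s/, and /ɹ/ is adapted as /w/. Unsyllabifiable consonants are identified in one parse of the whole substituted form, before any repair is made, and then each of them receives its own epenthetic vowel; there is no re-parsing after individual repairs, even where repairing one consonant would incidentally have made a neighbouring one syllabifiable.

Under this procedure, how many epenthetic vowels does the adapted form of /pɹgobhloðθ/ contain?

After substitution the input is /swgobhloðθ/.
The unsyllabifiable consonants are /s/, /w/, /h/, /θ/; each receives one epenthetic vowel.

4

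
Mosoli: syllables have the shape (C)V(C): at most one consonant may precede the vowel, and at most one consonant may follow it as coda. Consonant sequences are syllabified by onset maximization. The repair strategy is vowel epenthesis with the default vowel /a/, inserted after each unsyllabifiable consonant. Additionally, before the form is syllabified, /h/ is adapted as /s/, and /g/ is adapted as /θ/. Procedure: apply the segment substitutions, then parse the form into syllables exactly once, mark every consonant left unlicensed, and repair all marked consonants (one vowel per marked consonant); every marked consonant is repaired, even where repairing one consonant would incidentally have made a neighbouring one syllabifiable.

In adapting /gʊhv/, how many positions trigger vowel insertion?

1

After substitution the input is /θʊsv/.
The unsyllabifiable consonants are /v/; each receives one epenthetic vowel.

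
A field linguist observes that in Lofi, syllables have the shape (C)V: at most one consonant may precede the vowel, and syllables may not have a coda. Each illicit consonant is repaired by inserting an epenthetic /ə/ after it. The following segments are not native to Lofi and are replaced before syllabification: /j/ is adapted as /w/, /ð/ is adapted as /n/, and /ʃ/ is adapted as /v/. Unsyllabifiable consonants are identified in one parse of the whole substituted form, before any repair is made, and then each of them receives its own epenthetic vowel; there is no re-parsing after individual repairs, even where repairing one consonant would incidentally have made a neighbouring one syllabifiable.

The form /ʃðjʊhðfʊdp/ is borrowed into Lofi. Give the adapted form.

vənəwʊhənəfʊdəpə

Substitution: /ʃ/ → /v/, /ð/ → /n/, /j/ → /w/, giving /vnwʊhnfʊdp/.
The consonants /v/, /n/, /h/, /n/, /d/, /p/ cannot be parsed into a legal (C)V syllable (no codas are permitted; onsets are limited to one consonant).
Inserting the epenthetic vowel yields /v/ → /və/, /n/ → /nə/, /h/ → /hə/, /n/ → /nə/, /d/ → /də/, /p/ → /pə/.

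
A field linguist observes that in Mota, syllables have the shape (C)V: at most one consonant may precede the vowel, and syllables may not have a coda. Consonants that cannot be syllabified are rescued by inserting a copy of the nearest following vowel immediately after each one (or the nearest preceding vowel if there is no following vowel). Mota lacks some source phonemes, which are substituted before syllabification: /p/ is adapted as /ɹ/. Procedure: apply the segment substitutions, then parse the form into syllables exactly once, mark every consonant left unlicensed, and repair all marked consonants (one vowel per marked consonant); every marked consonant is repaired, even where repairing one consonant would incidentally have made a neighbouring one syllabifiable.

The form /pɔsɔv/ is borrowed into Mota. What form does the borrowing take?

Substitution: /p/ → /ɹ/, giving /ɹɔsɔv/.
The consonants /v/ cannot be parsed into a legal (C)V syllable (no codas are permitted; onsets are limited to one consonant).
Inserting the epenthetic vowel yields /v/ → /vɔ/.

ɹɔsɔvɔ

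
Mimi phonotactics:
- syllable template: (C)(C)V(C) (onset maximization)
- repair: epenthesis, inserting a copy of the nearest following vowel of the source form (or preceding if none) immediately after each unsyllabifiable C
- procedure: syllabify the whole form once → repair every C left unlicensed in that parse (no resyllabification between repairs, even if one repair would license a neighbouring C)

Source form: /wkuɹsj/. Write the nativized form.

The consonants /s/, /j/ cannot be parsed into a legal (C)(C)V(C) syllable (at most one coda consonant is licensed; onsets may contain at most 2 consonants).
Each unlicensed consonant becomes the onset of a new syllable: /s/ → /su/, /j/ → /ju/.

wkuɹsuju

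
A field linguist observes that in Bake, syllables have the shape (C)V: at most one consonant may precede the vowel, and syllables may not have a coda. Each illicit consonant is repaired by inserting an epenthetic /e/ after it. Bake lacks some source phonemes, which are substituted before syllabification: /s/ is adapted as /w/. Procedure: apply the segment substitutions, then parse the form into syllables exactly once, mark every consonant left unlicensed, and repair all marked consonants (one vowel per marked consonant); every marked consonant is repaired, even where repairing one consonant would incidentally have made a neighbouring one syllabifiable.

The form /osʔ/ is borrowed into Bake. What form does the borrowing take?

Substitution: /s/ → /w/, giving /owʔ/.
Under (C)V, the unsyllabifiable consonants are /w/, /ʔ/ (no codas are permitted; onsets are limited to one consonant).
Each unlicensed consonant becomes the onset of a new syllable: /w/ → /we/, /ʔ/ → /ʔe/.

oweʔe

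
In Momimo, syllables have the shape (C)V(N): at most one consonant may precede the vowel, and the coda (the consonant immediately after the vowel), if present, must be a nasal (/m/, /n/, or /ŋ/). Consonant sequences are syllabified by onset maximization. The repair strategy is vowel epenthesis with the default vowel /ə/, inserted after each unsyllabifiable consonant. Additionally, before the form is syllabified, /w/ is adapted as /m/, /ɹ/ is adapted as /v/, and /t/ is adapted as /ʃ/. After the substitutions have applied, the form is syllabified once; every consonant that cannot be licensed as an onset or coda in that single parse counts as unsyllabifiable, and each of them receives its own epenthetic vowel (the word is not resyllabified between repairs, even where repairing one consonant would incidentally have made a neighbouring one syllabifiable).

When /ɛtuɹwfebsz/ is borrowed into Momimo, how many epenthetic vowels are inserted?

5

After substitution the input is /ɛʃuvmfebsz/.
The unsyllabifiable consonants are /v/, /m/, /b/, /s/, /z/; each receives one epenthetic vowel.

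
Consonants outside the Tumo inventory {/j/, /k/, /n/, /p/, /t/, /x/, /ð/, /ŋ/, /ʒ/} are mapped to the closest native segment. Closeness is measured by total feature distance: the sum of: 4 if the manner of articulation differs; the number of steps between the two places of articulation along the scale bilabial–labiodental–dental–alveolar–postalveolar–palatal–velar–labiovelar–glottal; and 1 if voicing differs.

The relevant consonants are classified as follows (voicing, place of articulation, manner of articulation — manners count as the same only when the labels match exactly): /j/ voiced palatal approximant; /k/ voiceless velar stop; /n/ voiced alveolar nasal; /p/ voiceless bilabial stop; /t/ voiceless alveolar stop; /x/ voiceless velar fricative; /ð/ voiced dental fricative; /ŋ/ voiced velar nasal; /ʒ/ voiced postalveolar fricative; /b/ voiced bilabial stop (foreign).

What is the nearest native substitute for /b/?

p

/p/ is closest: same manner (stop), place distance 0 (bilabial→bilabial), voicing differs (+1); total 1. Next closest is /t/ at distance 4.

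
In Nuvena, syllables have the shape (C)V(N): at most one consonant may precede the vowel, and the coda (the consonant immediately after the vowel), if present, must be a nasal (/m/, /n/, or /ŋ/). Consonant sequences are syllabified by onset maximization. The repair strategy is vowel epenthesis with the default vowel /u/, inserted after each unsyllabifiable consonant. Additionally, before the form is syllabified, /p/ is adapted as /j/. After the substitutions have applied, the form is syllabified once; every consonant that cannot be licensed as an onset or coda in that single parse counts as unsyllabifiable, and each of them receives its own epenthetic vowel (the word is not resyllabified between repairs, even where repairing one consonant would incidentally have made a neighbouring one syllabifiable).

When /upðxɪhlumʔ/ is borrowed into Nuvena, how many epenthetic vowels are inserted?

After substitution the input is /ujðxɪhlumʔ/.
The unsyllabifiable consonants are /j/, /ð/, /h/, /ʔ/; each receives one epenthetic vowel.

4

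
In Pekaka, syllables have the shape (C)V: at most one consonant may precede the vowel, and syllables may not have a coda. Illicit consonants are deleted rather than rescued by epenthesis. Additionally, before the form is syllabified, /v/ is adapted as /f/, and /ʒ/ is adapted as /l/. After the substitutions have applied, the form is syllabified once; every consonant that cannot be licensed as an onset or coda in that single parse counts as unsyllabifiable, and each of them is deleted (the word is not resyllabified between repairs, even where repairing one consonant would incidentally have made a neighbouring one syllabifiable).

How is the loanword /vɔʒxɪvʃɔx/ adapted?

Substitution: /v/ → /f/, /ʒ/ → /l/, giving /fɔlxɪfʃɔx/.
Under (C)V, the unsyllabifiable consonants are /l/, /f/, /x/ (no codas are permitted; onsets are limited to one consonant).
Deleting the stranded consonants removes /l/, /f/, /x/.

fɔxɪʃɔ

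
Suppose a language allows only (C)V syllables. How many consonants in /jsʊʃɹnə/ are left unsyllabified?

3

Under (C)V, the unsyllabifiable consonants are /j/, /ʃ/, /ɹ/ (no codas are permitted; onsets are limited to one consonant).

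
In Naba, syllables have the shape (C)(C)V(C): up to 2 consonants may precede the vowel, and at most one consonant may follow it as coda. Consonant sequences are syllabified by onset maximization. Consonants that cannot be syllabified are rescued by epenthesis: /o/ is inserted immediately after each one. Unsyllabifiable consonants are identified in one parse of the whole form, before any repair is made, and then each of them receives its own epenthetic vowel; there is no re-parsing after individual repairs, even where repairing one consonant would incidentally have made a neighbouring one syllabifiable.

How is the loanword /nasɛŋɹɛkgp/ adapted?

Syllabifying with onset maximization leaves /g/, /p/ stranded (at most one coda consonant is licensed; onsets may contain at most 2 consonants).
Inserting the epenthetic vowel yields /g/ → /go/, /p/ → /po/.

nasɛŋɹɛkgopo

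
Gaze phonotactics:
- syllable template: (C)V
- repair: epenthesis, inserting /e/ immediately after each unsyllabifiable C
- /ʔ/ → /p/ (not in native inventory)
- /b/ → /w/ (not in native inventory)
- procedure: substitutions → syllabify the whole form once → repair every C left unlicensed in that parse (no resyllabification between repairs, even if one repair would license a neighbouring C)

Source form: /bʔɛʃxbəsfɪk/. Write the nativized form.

Substitution: /b/ → /w/, /ʔ/ → /p/, giving /wpɛʃxwəsfɪk/.
The consonants /w/, /ʃ/, /x/, /s/, /k/ cannot be parsed into a legal (C)V syllable (no codas are permitted; onsets are limited to one consonant).
Inserting the epenthetic vowel yields /w/ → /we/, /ʃ/ → /ʃe/, /x/ → /xe/, /s/ → /se/, /k/ → /ke/.

wepɛʃexewəsefɪke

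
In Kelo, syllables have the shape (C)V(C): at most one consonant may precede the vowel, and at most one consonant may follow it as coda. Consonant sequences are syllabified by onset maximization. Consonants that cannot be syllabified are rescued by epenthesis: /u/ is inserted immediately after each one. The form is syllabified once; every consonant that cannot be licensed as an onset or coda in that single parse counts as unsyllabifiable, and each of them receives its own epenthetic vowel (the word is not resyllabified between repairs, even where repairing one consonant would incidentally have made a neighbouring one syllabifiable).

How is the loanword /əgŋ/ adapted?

Syllabifying with onset maximization leaves /ŋ/ stranded (at most one coda consonant is licensed; onsets are limited to one consonant).
Epenthesis after each stranded consonant: /ŋ/ → /ŋu/.

əgŋu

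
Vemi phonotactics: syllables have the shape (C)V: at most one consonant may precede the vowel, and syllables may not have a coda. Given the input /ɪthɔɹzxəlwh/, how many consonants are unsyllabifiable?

6

Syllabifying with onset maximization leaves /t/, /ɹ/, /z/, /l/, /w/, /h/ stranded (no codas are permitted; onsets are limited to one consonant).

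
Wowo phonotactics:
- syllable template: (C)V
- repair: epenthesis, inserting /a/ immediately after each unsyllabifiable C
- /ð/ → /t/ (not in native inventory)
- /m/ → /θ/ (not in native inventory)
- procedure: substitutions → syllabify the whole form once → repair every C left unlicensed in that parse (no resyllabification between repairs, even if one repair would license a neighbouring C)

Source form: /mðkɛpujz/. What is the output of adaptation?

Substitution: /m/ → /θ/, /ð/ → /t/, giving /θtkɛpujz/.
Syllabifying with onset maximization leaves /θ/, /t/, /j/, /z/ stranded (no codas are permitted; onsets are limited to one consonant).
Inserting the epenthetic vowel yields /θ/ → /θa/, /t/ → /ta/, /j/ → /ja/, /z/ → /za/.

θatakɛpujaza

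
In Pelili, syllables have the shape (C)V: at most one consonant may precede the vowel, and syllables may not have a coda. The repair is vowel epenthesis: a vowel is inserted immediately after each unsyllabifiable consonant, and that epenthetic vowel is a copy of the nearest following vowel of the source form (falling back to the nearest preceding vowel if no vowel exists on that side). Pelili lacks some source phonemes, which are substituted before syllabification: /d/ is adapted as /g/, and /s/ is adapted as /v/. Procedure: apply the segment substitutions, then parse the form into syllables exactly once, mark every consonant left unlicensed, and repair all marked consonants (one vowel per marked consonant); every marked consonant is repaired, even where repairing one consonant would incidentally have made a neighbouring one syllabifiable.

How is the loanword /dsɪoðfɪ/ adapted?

Substitution: /d/ → /g/, /s/ → /v/, giving /gvɪoðfɪ/.
Under (C)V, the unsyllabifiable consonants are /g/, /ð/ (no codas are permitted; onsets are limited to one consonant).
Inserting the epenthetic vowel yields /g/ → /gɪ/, /ð/ → /ðɪ/.

gɪvɪoðɪfɪ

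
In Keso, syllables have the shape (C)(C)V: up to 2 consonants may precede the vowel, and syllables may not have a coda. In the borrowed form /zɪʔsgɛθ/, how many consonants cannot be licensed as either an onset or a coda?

The consonants /ʔ/, /θ/ cannot be parsed into a legal (C)(C)V syllable (no codas are permitted; onsets may contain at most 2 consonants).

2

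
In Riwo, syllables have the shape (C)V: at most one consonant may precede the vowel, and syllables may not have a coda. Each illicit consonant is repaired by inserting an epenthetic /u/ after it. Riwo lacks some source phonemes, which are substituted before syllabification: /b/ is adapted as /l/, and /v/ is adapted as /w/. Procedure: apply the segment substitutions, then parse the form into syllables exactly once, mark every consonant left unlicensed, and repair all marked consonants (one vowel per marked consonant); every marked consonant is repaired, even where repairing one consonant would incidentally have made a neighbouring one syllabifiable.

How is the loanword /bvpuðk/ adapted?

luwupuðuku

Substitution: /b/ → /l/, /v/ → /w/, giving /lwpuðk/.
The consonants /l/, /w/, /ð/, /k/ cannot be parsed into a legal (C)V syllable (no codas are permitted; onsets are limited to one consonant).
Epenthesis after each stranded consonant: /l/ → /lu/, /w/ → /wu/, /ð/ → /ðu/, /k/ → /ku/.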